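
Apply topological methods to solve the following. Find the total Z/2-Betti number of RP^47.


H^k(RP^47; Z/2) = Z/2 for each 0 <= k <= 47.
Total dimension = 47 + 1 = 48

48


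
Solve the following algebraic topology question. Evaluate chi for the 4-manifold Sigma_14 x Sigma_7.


chi(Sigma_14) = 2 - 2*14 = -26
chi(Sigma_7) = 2 - 2*7 = -12
chi(product) = (-26) * (-12) = 312

312


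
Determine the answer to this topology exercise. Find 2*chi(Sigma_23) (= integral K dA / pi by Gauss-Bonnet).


Gauss-Bonnet: integral K dA = 2*pi*chi(M).
chi(Sigma_23) = 2 - 2*23 = -44.
(integral K dA)/pi = 2*chi = 2*(-44) = -88

-88


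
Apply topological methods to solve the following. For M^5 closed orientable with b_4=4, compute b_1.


Poincare duality for closed orientable n-manifolds: b_k = b_{n-k}.
Here n = 5, so b_1 = b_4 = 4

4


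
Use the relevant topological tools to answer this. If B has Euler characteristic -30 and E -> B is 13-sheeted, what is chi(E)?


For a finite covering: chi(E) = (number of sheets) * chi(B).
chi(E) = 13 * (-30) = -390

-390


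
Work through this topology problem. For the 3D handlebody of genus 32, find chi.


A genus-g handlebody deformation retracts to a wedge of g circles.
chi(vee_g S^1) = 1 - g.
chi(H_32) = 1 - 32 = -31

-31


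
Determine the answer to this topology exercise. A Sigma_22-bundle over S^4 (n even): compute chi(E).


chi(S^4) = 2 (n even), chi(Sigma_22) = 2 - 2*22 = -42.
chi(E) = 2 * (-42) = -84

-84


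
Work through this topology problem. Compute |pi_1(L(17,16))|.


pi_1(L(p,q)) = Z/pZ for any q coprime to p.
|pi_1(L(17,16))| = 17

17


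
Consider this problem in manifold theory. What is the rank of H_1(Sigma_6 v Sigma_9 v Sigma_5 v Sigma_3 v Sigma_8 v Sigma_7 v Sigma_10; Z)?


For a wedge X v Y: reduced H_k(X v Y) = H_k(X) + H_k(Y).
Each Sigma_g contributes b_1 = 2g.
b_1 = 12 + 18 + 10 + 6 + 16 + 14 + 20 = 96

96


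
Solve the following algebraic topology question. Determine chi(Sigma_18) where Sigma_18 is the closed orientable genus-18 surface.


For a closed orientable surface of genus g: chi = 2 - 2g.
Here g = 18.
chi = 2 - 2*18 = 2 - 36 = -34

-34


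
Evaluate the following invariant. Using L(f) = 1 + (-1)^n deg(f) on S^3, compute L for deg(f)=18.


On S^3: L(f) = tr(f_0*) + (-1)^3 tr(f_3*) = 1 + (-1)^3 * deg(f).
L(f) = 1 + (-1)^3 * 18 = 1 + -18 = -17

-17


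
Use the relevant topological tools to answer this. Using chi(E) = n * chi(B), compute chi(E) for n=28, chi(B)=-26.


For a finite covering: chi(E) = (number of sheets) * chi(B).
chi(E) = 28 * (-26) = -728

-728


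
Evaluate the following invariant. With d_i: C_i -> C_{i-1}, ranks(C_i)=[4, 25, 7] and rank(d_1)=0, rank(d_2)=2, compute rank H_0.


rank H_k = rank(ker d_k) - rank(im d_{k+1}).
rank(ker d_0) = rank(C_0) - rank(d_0) = 4 - 0 = 4.
rank(im d_{0+1}) = 0.
rank H_0 = 4 - 0 = 4

4


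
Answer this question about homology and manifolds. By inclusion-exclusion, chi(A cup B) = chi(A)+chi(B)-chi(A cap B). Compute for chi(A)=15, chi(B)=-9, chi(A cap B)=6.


chi(A cup B) = chi(A) + chi(B) - chi(A cap B)
= 15 + (-9) - (6)
= 0

0


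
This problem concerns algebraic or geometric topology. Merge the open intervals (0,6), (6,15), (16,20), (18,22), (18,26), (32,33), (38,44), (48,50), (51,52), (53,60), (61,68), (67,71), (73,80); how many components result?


Sort and merge overlapping open intervals.
Merged: (0,6), (6,15), (16,26), (32,33), (38,44), (48,50), (51,52), (53,60), (61,71), (73,80).
Number of components = 10

10


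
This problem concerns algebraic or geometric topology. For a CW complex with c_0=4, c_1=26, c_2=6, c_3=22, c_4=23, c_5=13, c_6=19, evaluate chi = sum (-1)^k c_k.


chi = sum_k (-1)^k c_k.
= (-1)^0*4 + (-1)^1*26 + (-1)^2*6 + (-1)^3*22 + (-1)^4*23 + (-1)^5*13 + (-1)^6*19
= (4) + (-26) + (6) + (-22) + (23) + (-13) + (19)
= -9

-9


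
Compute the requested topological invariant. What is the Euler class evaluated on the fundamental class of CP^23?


For any closed oriented manifold, <e(TM),[M]> = chi(M).
chi(CP^23) = 23+1 = 24

24


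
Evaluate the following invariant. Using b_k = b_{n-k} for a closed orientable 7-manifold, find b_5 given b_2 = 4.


Poincare duality for closed orientable n-manifolds: b_k = b_{n-k}.
Here n = 7, so b_5 = b_2 = 4

4


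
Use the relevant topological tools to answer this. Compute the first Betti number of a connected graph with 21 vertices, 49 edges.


For a connected graph: rank(pi_1) = b_1 = E - V + 1 = 1 - chi.
chi = V - E = 21 - 49 = -28.
rank = 1 - (-28) = 49 - 21 + 1 = 29

29


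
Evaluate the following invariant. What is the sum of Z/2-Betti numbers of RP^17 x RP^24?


dim H^*(RP^n; Z/2) = n+1 (one Z/2 in each degree 0..n).
Total Betti number is multiplicative.
Total = (17+1) * (24+1) = 18 * 25 = 450

450


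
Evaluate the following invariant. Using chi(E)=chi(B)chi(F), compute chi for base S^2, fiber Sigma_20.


chi(S^2) = 2 (n even), chi(Sigma_20) = 2 - 2*20 = -38.
chi(E) = 2 * (-38) = -76

-76


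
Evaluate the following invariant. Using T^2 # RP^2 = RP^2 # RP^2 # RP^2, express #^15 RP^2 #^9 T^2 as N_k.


Since a >= 1, the sum is non-orientable; each T^2 can be replaced by RP^2 # RP^2 (since T^2#RP^2 = 3RP^2).
Total crosscaps k = 15 + 2*9 = 33.
Check via chi: chi = 15*1 + 9*0 - (15+9-1)*2 = -31 = 2 - k = -31. Consistent.

33


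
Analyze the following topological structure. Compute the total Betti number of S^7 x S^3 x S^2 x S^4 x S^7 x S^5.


Total Betti number is multiplicative under products.
Each S^d (d>=1) has total Betti number 2.
There are 6 sphere factors.
Total = 2^6 = 64

64


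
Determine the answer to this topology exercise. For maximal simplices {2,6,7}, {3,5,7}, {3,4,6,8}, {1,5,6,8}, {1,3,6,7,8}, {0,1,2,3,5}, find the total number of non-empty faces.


Each maximal simplex on m vertices has 2^m - 1 nonempty faces.
Take the union (dedupe shared faces).
Total distinct faces = 78

78


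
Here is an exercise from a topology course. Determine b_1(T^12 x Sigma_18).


pi_1(A x B) = pi_1(A) x pi_1(B); rank of abelianization = b_1.
b_1(T^12) = 12, b_1(Sigma_18) = 2*18 = 36.
b_1(product) = 12 + 36 = 48

48


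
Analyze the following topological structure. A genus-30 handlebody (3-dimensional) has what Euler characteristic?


A genus-g handlebody deformation retracts to a wedge of g circles.
chi(vee_g S^1) = 1 - g.
chi(H_30) = 1 - 30 = -29

-29


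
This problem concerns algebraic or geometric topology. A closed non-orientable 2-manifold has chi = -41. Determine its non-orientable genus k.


chi = 2 - k for closed non-orientable surfaces with k crosscaps.
-41 = 2 - k
k = 2 - (-41) = 43

43


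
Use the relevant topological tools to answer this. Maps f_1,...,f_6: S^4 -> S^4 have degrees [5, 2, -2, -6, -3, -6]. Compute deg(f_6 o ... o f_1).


Degree is multiplicative: deg(composition) = product of degrees.
= (5) * (2) * (-2) * (-6) * (-3) * (-6) = 2160

2160


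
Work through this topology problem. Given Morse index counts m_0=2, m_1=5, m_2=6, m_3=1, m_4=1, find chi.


Morse theory: chi(M) = sum_k (-1)^k m_k where m_k = #(index-k critical points).
= (2) + (-5) + (6) + (-1) + (1) = 3

3


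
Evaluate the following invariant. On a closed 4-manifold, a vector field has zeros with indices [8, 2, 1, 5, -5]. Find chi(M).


Poincare-Hopf: chi(M) = sum of indices of zeros.
chi = (8) + (2) + (1) + (5) + (-5) = 11

11


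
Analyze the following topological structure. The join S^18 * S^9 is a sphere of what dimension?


Join of spheres: S^m * S^n = S^{m+n+1}.
dim = 18 + 9 + 1 = 28

28


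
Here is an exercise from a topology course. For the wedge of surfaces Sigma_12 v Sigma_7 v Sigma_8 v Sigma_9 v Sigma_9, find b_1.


For a wedge X v Y: reduced H_k(X v Y) = H_k(X) + H_k(Y).
Each Sigma_g contributes b_1 = 2g.
b_1 = 24 + 14 + 16 + 18 + 18 = 90

90


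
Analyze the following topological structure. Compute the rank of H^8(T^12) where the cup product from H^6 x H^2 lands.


Cup product: H^p x H^q -> H^{p+q}; here p+q = 6+2 = 8.
rank H^k(T^n) = C(n,k).
C(12,8) = 495

495


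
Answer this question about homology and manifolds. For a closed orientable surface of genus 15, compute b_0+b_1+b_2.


For Sigma_15: b_0 = 1, b_1 = 2g = 30, b_2 = 1.
Total = 1 + 30 + 1 = 32

32


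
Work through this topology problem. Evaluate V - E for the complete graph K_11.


K_11: V = 11, E = C(11,2) = 55.
chi = V - E = 11 - 55 = -44

-44


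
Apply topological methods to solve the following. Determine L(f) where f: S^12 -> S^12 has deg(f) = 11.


On S^12: L(f) = tr(f_0*) + (-1)^12 tr(f_12*) = 1 + (-1)^12 * deg(f).
L(f) = 1 + (-1)^12 * 11 = 1 + 11 = 12

12


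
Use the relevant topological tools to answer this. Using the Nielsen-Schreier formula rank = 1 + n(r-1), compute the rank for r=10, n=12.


Nielsen-Schreier: an index-n subgroup of F_r is free of rank 1 + n(r-1).
Equivalently: chi(cover) = n*chi(base); chi(vee_r S^1) = 1 - 10 = -9.
chi(E) = 12*(-9) = -108; rank = 1 - chi(E) = 1 - (-108) = 109.
rank = 1 + 12*(10-1) = 1 + 108 = 109

109


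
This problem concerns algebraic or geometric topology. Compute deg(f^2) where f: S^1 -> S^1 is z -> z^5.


deg(f) = 5. Degree is multiplicative: deg(f^2) = (deg f)^2.
deg(f^2) = (5)^2 = 25

25


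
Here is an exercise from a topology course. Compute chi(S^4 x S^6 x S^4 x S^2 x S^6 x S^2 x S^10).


chi is multiplicative: chi(X x Y) = chi(X) chi(Y).
Each even-dim sphere has chi = 2. There are 7 factors.
chi = 2^7 = 128

128


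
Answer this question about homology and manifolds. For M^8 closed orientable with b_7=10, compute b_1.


Poincare duality for closed orientable n-manifolds: b_k = b_{n-k}.
Here n = 8, so b_1 = b_7 = 10

10


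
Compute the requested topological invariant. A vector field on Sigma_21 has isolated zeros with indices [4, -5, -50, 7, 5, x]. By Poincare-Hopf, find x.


Poincare-Hopf: sum of indices = chi(M).
chi(Sigma_21) = 2 - 2*21 = -40.
Sum of known indices = -39.
x = chi - (sum known) = -40 - (-39) = -1

-1


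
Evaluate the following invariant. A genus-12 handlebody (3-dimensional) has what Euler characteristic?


A genus-g handlebody deformation retracts to a wedge of g circles.
chi(vee_g S^1) = 1 - g.
chi(H_12) = 1 - 12 = -11

-11


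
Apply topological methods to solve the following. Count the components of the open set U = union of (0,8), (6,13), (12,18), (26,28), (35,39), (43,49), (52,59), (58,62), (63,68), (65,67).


Sort and merge overlapping open intervals.
Merged: (0,18), (26,28), (35,39), (43,49), (52,62), (63,68).
Number of components = 6

6


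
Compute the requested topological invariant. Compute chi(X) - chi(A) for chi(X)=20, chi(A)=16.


Relative Euler characteristic: chi(X, A) = chi(X) - chi(A).
= 20 - (16) = 4

4


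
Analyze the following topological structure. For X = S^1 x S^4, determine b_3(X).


Each S^d has Poincare polynomial 1 + t^d.
The product S^1 x S^4 has Poincare polynomial prod(1+t^d_i).
Expanding: b_0=1, b_1=1, b_4=1, b_5=1.
b_3 = 0

0


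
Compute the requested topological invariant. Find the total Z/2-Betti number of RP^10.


H^k(RP^10; Z/2) = Z/2 for each 0 <= k <= 10.
Total dimension = 10 + 1 = 11

11


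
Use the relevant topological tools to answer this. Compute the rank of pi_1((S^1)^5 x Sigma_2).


pi_1(A x B) = pi_1(A) x pi_1(B); rank of abelianization = b_1.
b_1(T^5) = 5, b_1(Sigma_2) = 2*2 = 4.
b_1(product) = 5 + 4 = 9

9


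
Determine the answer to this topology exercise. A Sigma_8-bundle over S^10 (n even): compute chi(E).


chi(S^10) = 2 (n even), chi(Sigma_8) = 2 - 2*8 = -14.
chi(E) = 2 * (-14) = -28

-28


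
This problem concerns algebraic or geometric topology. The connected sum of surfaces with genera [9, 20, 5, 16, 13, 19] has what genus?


Genus is additive under connected sum of orientable surfaces.
g = 9 + 20 + 5 + 16 + 13 + 19 = 82

82


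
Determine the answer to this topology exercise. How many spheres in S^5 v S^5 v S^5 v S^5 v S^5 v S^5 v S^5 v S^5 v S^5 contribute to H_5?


For a wedge of spheres, H_k (k>0) is free on one generator per sphere of dimension k.
Spheres of dimension 5: count = 9.
b_5 = 9

9


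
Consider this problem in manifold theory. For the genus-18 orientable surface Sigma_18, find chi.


For a closed orientable surface of genus g: chi = 2 - 2g.
Here g = 18.
chi = 2 - 2*18 = 2 - 36 = -34

-34


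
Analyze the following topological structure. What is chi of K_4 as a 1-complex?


K_4: V = 4, E = C(4,2) = 6.
chi = V - E = 4 - 6 = -2

-2


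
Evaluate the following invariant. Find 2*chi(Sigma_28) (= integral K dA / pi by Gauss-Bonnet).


Gauss-Bonnet: integral K dA = 2*pi*chi(M).
chi(Sigma_28) = 2 - 2*28 = -54.
(integral K dA)/pi = 2*chi = 2*(-54) = -108

-108


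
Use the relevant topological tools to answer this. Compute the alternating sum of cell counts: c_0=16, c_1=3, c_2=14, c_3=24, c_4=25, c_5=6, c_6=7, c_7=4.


chi = sum_k (-1)^k c_k.
= (-1)^0*16 + (-1)^1*3 + (-1)^2*14 + (-1)^3*24 + (-1)^4*25 + (-1)^5*6 + (-1)^6*7 + (-1)^7*4
= (16) + (-3) + (14) + (-24) + (25) + (-6) + (7) + (-4)
= 25

25


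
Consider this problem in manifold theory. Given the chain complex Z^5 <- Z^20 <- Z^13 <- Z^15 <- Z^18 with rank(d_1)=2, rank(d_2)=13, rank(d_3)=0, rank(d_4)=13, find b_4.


rank H_k = rank(ker d_k) - rank(im d_{k+1}).
rank(ker d_4) = rank(C_4) - rank(d_4) = 18 - 13 = 5.
rank(im d_{4+1}) = 0.
rank H_4 = 5 - 0 = 5

5


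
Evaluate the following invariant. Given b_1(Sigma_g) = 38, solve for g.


For a closed orientable surface: b_1 = 2g.
38 = 2g
g = 38 / 2 = 19

19


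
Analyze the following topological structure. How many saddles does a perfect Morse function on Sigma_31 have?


A perfect Morse function has m_k = b_k.
For Sigma_31: b_0=1, b_1=2g=62, b_2=1.
Saddles m_1 = 2g = 62

62


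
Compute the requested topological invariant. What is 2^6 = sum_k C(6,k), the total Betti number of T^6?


b_k(T^6) = C(6,k), so the sum over k is sum_k C(6,k) = 2^6.
Total = 2^6 = 64

64


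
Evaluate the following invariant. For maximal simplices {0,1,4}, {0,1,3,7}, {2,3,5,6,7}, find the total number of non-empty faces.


Each maximal simplex on m vertices has 2^m - 1 nonempty faces.
Take the union (dedupe shared faces).
Total distinct faces = 47

47


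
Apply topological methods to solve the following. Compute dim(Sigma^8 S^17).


Each suspension raises dimension by 1: Sigma S^n = S^{n+1}.
Sigma^8 S^17 = S^{17+8} = S^25

25


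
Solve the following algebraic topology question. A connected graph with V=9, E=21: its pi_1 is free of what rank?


For a connected graph: rank(pi_1) = b_1 = E - V + 1 = 1 - chi.
chi = V - E = 9 - 21 = -12.
rank = 1 - (-12) = 21 - 9 + 1 = 13

13


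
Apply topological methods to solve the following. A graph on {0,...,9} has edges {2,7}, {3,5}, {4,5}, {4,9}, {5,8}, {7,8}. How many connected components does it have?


Run DFS/union-find over 10 vertices.
V = 10, E = 6.
Number of components = 4

4


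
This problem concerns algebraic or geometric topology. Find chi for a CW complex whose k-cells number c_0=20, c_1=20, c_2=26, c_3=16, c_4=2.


chi = sum_k (-1)^k c_k.
= (-1)^0*20 + (-1)^1*20 + (-1)^2*26 + (-1)^3*16 + (-1)^4*2
= (20) + (-20) + (26) + (-16) + (2)
= 12

12


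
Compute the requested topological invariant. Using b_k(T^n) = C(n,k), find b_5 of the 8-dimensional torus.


By the Kunneth formula, b_k(T^n) = C(n,k).
b_5(T^8) = C(8,5).
C(8,5) = 8!/(5!*3!) = 56

56


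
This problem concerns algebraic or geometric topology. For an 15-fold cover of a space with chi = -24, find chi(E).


For a finite covering: chi(E) = (number of sheets) * chi(B).
chi(E) = 15 * (-24) = -360

-360


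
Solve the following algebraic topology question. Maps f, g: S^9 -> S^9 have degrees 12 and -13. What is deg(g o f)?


Degree is multiplicative under composition: deg(g o f) = deg(g) * deg(f).
= -13 * 12 = -156

-156


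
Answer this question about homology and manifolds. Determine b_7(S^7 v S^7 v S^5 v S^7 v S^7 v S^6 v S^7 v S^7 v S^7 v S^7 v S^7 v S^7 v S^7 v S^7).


For a wedge of spheres, H_k (k>0) is free on one generator per sphere of dimension k.
Spheres of dimension 7: count = 12.
b_7 = 12

12


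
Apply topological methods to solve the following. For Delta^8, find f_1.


Delta^8 has 8+1 vertices. A 1-face is a choice of 1+1 vertices.
f_1 = C(8+1, 1+1) = C(9,2) = 36

36


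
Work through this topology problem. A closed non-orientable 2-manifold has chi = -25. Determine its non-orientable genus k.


chi = 2 - k for closed non-orientable surfaces with k crosscaps.
-25 = 2 - k
k = 2 - (-25) = 27

27


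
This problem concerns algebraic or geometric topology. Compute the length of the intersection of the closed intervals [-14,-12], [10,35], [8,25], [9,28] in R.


Intersection = [max(a_i), min(b_i)] = [10, -12].
Since 10 > -12, the intersection is empty.
Length = 0

0


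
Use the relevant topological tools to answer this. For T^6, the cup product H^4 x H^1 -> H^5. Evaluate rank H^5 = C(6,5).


Cup product: H^p x H^q -> H^{p+q}; here p+q = 4+1 = 5.
rank H^k(T^n) = C(n,k).
C(6,5) = 6

6


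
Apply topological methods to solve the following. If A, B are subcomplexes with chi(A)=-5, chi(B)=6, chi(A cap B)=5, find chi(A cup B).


chi(A cup B) = chi(A) + chi(B) - chi(A cap B)
= -5 + (6) - (5)
= -4

-4


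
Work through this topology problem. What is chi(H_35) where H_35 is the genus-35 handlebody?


A genus-g handlebody deformation retracts to a wedge of g circles.
chi(vee_g S^1) = 1 - g.
chi(H_35) = 1 - 35 = -34

-34


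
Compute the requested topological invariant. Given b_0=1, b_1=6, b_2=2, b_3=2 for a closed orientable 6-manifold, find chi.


By Poincare duality b_k = b_{6-k}, so full Betti numbers: b_0=1, b_1=6, b_2=2, b_3=2, b_4=2, b_5=6, b_6=1.
chi = sum (-1)^k b_k = -8

-8


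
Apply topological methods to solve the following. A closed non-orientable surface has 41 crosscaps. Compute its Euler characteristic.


For a non-orientable closed surface with k crosscaps: chi = 2 - k.
Here k = 41.
chi = 2 - 41 = -39

-39


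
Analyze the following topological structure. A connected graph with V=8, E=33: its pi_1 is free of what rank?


For a connected graph: rank(pi_1) = b_1 = E - V + 1 = 1 - chi.
chi = V - E = 8 - 33 = -25.
rank = 1 - (-25) = 33 - 8 + 1 = 26

26


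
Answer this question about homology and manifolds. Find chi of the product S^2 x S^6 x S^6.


chi is multiplicative: chi(X x Y) = chi(X) chi(Y).
Each even-dim sphere has chi = 2. There are 3 factors.
chi = 2^3 = 8

8


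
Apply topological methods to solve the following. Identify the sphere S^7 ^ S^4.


S^m ^ S^n = S^{m+n}.
k = 7 + 4 = 11

11


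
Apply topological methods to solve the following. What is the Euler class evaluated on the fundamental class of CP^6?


For any closed oriented manifold, <e(TM),[M]> = chi(M).
chi(CP^6) = 6+1 = 7

7


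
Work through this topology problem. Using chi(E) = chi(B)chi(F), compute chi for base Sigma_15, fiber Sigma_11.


For a fiber bundle F -> E -> B (with CW structure): chi(E) = chi(B) * chi(F).
chi(Sigma_15) = -28, chi(Sigma_11) = -20.
chi(E) = (-28) * (-20) = 560

560


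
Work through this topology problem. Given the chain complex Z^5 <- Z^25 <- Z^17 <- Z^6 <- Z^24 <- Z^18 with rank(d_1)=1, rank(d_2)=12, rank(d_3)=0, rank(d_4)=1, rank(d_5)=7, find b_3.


rank H_k = rank(ker d_k) - rank(im d_{k+1}).
rank(ker d_3) = rank(C_3) - rank(d_3) = 6 - 0 = 6.
rank(im d_{3+1}) = 1.
rank H_3 = 6 - 1 = 5

5


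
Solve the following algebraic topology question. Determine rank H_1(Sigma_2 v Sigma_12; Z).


For a wedge: H_1(A v B) = H_1(A) + H_1(B).
b_1(Sigma_2) = 4, b_1(Sigma_12) = 24.
b_1 = 4 + 24 = 28

28


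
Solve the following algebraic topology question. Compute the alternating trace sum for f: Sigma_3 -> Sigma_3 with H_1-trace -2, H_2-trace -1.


L(f) = tr(f_0*) - tr(f_1*) + tr(f_2*).
= 1 - (-2) + (-1)
= 2

2


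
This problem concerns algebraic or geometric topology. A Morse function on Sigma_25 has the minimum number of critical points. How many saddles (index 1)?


A perfect Morse function has m_k = b_k.
For Sigma_25: b_0=1, b_1=2g=50, b_2=1.
Saddles m_1 = 2g = 50

50


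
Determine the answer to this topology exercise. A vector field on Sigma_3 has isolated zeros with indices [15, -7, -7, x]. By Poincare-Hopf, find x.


Poincare-Hopf: sum of indices = chi(M).
chi(Sigma_3) = 2 - 2*3 = -4.
Sum of known indices = 1.
x = chi - (sum known) = -4 - (1) = -5

-5


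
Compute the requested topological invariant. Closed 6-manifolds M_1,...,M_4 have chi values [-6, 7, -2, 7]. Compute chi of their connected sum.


For n-manifolds: chi(A#B) = chi(A) + chi(B) - chi(S^6).
chi(S^6) = 1 + (-1)^6 = 2.
chi(#) = (sum chi_i) - (4-1)*chi(S^6) = 6 - 3*2 = 0

0


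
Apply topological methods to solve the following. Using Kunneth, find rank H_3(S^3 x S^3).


Each S^d has Poincare polynomial 1 + t^d.
The product S^3 x S^3 has Poincare polynomial prod(1+t^d_i).
Expanding: b_0=1, b_3=2, b_6=1.
b_3 = 2

2


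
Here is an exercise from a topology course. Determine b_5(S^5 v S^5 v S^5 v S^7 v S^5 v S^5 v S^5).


For a wedge of spheres, H_k (k>0) is free on one generator per sphere of dimension k.
Spheres of dimension 5: count = 6.
b_5 = 6

6


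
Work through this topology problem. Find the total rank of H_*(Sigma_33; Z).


For Sigma_33: b_0 = 1, b_1 = 2g = 66, b_2 = 1.
Total = 1 + 66 + 1 = 68

68


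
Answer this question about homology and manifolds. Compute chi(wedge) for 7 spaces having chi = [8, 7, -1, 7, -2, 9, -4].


chi(A v B) = chi(A) + chi(B) - 1 (one point identified).
For 7 spaces: chi = (sum chi_i) - (7 - 1).
sum = 24; chi = 24 - 6 = 18

18


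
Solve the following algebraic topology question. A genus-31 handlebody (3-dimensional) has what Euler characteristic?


A genus-g handlebody deformation retracts to a wedge of g circles.
chi(vee_g S^1) = 1 - g.
chi(H_31) = 1 - 31 = -30

-30


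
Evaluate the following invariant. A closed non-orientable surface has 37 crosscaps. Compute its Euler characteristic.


For a non-orientable closed surface with k crosscaps: chi = 2 - k.
Here k = 37.
chi = 2 - 37 = -35

-35


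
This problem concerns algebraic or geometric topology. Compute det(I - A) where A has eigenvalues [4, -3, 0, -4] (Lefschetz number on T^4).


For a torus self-map: L(f) = det(I - A) where A acts on H_1.
L(f) = (1-4) * (1--3) * (1-0) * (1--4) = -3 * 4 * 1 * 5 = -60

-60


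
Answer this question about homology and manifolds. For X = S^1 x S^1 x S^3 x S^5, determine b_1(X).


Each S^d has Poincare polynomial 1 + t^d.
The product S^1 x S^1 x S^3 x S^5 has Poincare polynomial prod(1+t^d_i).
Expanding: b_0=1, b_1=2, b_2=1, b_3=1, b_4=2, b_5=2, b_6=2, b_7=1, b_8=1, b_9=2, b_10=1.
b_1 = 2

2


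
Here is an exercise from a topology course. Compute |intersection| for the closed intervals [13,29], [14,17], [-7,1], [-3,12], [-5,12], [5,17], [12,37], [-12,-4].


Intersection = [max(a_i), min(b_i)] = [14, -4].
Since 14 > -4, the intersection is empty.
Length = 0

0


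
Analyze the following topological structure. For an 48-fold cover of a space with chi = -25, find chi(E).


For a finite covering: chi(E) = (number of sheets) * chi(B).
chi(E) = 48 * (-25) = -1200

-1200


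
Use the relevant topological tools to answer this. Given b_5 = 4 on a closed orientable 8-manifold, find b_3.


Poincare duality for closed orientable n-manifolds: b_k = b_{n-k}.
Here n = 8, so b_3 = b_5 = 4

4


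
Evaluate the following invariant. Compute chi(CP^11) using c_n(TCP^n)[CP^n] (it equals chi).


For any closed oriented manifold, <e(TM),[M]> = chi(M).
chi(CP^11) = 11+1 = 12

12


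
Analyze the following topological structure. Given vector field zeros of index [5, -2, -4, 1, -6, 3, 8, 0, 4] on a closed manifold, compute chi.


Poincare-Hopf: chi(M) = sum of indices of zeros.
chi = (5) + (-2) + (-4) + (1) + (-6) + (3) + (8) + (0) + (4) = 9

9


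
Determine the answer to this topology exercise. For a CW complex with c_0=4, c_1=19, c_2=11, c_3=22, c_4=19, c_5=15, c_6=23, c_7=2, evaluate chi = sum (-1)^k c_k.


chi = sum_k (-1)^k c_k.
= (-1)^0*4 + (-1)^1*19 + (-1)^2*11 + (-1)^3*22 + (-1)^4*19 + (-1)^5*15 + (-1)^6*23 + (-1)^7*2
= (4) + (-19) + (11) + (-22) + (19) + (-15) + (23) + (-2)
= -1

-1


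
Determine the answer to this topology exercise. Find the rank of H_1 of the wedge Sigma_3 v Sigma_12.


For a wedge: H_1(A v B) = H_1(A) + H_1(B).
b_1(Sigma_3) = 6, b_1(Sigma_12) = 24.
b_1 = 6 + 24 = 30

30


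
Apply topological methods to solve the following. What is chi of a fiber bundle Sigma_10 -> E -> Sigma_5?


For a fiber bundle F -> E -> B (with CW structure): chi(E) = chi(B) * chi(F).
chi(Sigma_5) = -8, chi(Sigma_10) = -18.
chi(E) = (-8) * (-18) = 144

144


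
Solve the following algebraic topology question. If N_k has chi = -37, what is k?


chi = 2 - k for closed non-orientable surfaces with k crosscaps.
-37 = 2 - k
k = 2 - (-37) = 39

39


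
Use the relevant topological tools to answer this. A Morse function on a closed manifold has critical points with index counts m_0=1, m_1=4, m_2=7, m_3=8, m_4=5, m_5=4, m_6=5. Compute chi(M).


Morse theory: chi(M) = sum_k (-1)^k m_k where m_k = #(index-k critical points).
= (1) + (-4) + (7) + (-8) + (5) + (-4) + (5) = 2

2


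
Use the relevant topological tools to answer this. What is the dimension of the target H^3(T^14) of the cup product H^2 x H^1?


Cup product: H^p x H^q -> H^{p+q}; here p+q = 2+1 = 3.
rank H^k(T^n) = C(n,k).
C(14,3) = 364

364


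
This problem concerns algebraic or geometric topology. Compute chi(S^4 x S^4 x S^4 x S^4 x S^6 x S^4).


chi is multiplicative: chi(X x Y) = chi(X) chi(Y).
Each even-dim sphere has chi = 2. There are 6 factors.
chi = 2^6 = 64

64


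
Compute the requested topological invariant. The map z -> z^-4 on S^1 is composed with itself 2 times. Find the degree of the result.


deg(f) = -4. Degree is multiplicative: deg(f^2) = (deg f)^2.
deg(f^2) = (-4)^2 = 16

16


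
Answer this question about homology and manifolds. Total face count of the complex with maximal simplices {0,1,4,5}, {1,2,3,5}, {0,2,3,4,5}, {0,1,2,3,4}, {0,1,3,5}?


Each maximal simplex on m vertices has 2^m - 1 nonempty faces.
Take the union (dedupe shared faces).
Total distinct faces = 55

55


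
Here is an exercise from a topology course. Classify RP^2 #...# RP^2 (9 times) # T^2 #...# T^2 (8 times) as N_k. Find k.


Since a >= 1, the sum is non-orientable; each T^2 can be replaced by RP^2 # RP^2 (since T^2#RP^2 = 3RP^2).
Total crosscaps k = 9 + 2*8 = 25.
Check via chi: chi = 9*1 + 8*0 - (9+8-1)*2 = -23 = 2 - k = -23. Consistent.

25


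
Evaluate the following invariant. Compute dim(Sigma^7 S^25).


Each suspension raises dimension by 1: Sigma S^n = S^{n+1}.
Sigma^7 S^25 = S^{25+7} = S^32

32


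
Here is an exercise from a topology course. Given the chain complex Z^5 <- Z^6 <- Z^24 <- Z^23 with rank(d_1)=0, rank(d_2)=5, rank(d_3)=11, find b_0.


rank H_k = rank(ker d_k) - rank(im d_{k+1}).
rank(ker d_0) = rank(C_0) - rank(d_0) = 5 - 0 = 5.
rank(im d_{0+1}) = 0.
rank H_0 = 5 - 0 = 5

5


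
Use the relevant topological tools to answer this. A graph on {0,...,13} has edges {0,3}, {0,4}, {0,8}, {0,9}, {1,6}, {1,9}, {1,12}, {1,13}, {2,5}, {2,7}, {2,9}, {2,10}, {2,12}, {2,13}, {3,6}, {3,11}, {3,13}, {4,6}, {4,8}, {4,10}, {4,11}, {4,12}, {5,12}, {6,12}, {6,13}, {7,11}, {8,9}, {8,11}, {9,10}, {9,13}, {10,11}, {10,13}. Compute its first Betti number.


b_1 = E - V + (number of components).
E = 32, V = 14, components = 1.
b_1 = 32 - 14 + 1 = 19

19


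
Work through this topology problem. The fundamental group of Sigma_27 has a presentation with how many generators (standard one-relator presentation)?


Standard presentation: pi_1(Sigma_g) = <a_1,b_1,...,a_g,b_g | [a_1,b_1]...[a_g,b_g] = 1>.
Number of generators = 2g = 2*27 = 54

54


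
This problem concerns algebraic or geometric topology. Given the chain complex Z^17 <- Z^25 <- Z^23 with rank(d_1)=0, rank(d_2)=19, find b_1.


rank H_k = rank(ker d_k) - rank(im d_{k+1}).
rank(ker d_1) = rank(C_1) - rank(d_1) = 25 - 0 = 25.
rank(im d_{1+1}) = 19.
rank H_1 = 25 - 19 = 6

6


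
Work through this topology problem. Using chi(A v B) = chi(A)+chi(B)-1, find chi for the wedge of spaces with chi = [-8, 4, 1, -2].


chi(A v B) = chi(A) + chi(B) - 1 (one point identified).
For 4 spaces: chi = (sum chi_i) - (4 - 1).
sum = -5; chi = -5 - 3 = -8

-8


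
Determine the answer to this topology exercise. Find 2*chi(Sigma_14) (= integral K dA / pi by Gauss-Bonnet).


Gauss-Bonnet: integral K dA = 2*pi*chi(M).
chi(Sigma_14) = 2 - 2*14 = -26.
(integral K dA)/pi = 2*chi = 2*(-26) = -52

-52


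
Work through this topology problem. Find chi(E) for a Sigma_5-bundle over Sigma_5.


For a fiber bundle F -> E -> B (with CW structure): chi(E) = chi(B) * chi(F).
chi(Sigma_5) = -8, chi(Sigma_5) = -8.
chi(E) = (-8) * (-8) = 64

64


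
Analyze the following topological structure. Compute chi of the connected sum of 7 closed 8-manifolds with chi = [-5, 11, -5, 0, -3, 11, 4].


For n-manifolds: chi(A#B) = chi(A) + chi(B) - chi(S^8).
chi(S^8) = 1 + (-1)^8 = 2.
chi(#) = (sum chi_i) - (7-1)*chi(S^8) = 13 - 6*2 = 1

1


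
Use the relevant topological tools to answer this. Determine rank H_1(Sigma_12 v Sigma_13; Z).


For a wedge: H_1(A v B) = H_1(A) + H_1(B).
b_1(Sigma_12) = 24, b_1(Sigma_13) = 26.
b_1 = 24 + 26 = 50

50


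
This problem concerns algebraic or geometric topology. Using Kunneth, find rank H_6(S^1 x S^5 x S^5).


Each S^d has Poincare polynomial 1 + t^d.
The product S^1 x S^5 x S^5 has Poincare polynomial prod(1+t^d_i).
Expanding: b_0=1, b_1=1, b_5=2, b_6=2, b_10=1, b_11=1.
b_6 = 2

2


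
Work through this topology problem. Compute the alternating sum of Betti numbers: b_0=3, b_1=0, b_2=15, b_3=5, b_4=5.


chi = sum_k (-1)^k b_k.
= (3) + (0) + (15) + (-5) + (5)
= 18

18


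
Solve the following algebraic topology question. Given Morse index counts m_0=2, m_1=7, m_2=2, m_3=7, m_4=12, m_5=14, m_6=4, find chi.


Morse theory: chi(M) = sum_k (-1)^k m_k where m_k = #(index-k critical points).
= (2) + (-7) + (2) + (-7) + (12) + (-14) + (4) = -8

-8


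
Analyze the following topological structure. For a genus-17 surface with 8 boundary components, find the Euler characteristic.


For a compact orientable surface with genus g and b boundary components: chi = 2 - 2g - b.
chi = 2 - 2*17 - 8 = 2 - 34 - 8 = -40

-40


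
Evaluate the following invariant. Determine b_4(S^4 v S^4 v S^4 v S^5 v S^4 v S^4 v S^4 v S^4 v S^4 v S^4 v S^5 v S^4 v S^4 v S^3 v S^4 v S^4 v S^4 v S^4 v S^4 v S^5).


For a wedge of spheres, H_k (k>0) is free on one generator per sphere of dimension k.
Spheres of dimension 4: count = 16.
b_4 = 16

16


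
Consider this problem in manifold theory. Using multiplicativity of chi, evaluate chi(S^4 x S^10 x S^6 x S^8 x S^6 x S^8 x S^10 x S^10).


chi is multiplicative: chi(X x Y) = chi(X) chi(Y).
Each even-dim sphere has chi = 2. There are 8 factors.
chi = 2^8 = 256

256


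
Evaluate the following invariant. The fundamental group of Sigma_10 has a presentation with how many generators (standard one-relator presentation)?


Standard presentation: pi_1(Sigma_g) = <a_1,b_1,...,a_g,b_g | [a_1,b_1]...[a_g,b_g] = 1>.
Number of generators = 2g = 2*10 = 20

20


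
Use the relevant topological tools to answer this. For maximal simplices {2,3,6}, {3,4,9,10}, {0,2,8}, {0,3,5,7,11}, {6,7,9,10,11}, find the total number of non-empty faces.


Each maximal simplex on m vertices has 2^m - 1 nonempty faces.
Take the union (dedupe shared faces).
Total distinct faces = 80

80


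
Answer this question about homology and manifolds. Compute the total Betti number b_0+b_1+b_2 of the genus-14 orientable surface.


For Sigma_14: b_0 = 1, b_1 = 2g = 28, b_2 = 1.
Total = 1 + 28 + 1 = 30

30


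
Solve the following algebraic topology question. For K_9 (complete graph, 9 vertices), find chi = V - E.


K_9: V = 9, E = C(9,2) = 36.
chi = V - E = 9 - 36 = -27

-27


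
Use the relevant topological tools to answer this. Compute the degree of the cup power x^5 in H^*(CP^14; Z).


|x| = 2 in H^*(CP^n).
|x^5| = 5 * |x| = 5 * 2 = 10

10


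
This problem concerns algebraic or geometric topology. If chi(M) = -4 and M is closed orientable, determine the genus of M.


chi = 2 - 2g for closed orientable surfaces.
-4 = 2 - 2g
2g = 2 - (-4) = 6
g = 3

3


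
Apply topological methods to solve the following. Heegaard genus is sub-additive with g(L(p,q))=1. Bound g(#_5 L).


Heegaard genus satisfies g(A#B) <= g(A) + g(B).
Each lens space has g = 1.
Upper bound: 5 * 1 = 5

5


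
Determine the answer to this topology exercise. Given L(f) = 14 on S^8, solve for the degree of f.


L(f) = 1 + (-1)^8 deg(f) on S^8.
14 = 1 + (-1)^8 * deg(f)
(-1)^8 * deg(f) = 13
deg(f) = 13

13


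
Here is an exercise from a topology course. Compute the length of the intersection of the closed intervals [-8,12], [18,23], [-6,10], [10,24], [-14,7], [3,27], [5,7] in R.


Intersection = [max(a_i), min(b_i)] = [18, 7].
Since 18 > 7, the intersection is empty.
Length = 0

0


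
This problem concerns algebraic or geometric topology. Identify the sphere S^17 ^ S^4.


S^m ^ S^n = S^{m+n}.
k = 17 + 4 = 21

21


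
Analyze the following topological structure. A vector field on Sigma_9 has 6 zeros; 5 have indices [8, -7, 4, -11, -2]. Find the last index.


Poincare-Hopf: sum of indices = chi(M).
chi(Sigma_9) = 2 - 2*9 = -16.
Sum of known indices = -8.
x = chi - (sum known) = -16 - (-8) = -8

-8


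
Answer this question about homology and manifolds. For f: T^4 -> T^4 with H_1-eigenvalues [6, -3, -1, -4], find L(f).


For a torus self-map: L(f) = det(I - A) where A acts on H_1.
L(f) = (1-6) * (1--3) * (1--1) * (1--4) = -5 * 4 * 2 * 5 = -200

-200


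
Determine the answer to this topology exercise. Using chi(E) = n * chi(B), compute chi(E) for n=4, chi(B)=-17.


For a finite covering: chi(E) = (number of sheets) * chi(B).
chi(E) = 4 * (-17) = -68

-68


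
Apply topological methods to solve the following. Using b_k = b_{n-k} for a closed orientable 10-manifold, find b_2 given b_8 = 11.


Poincare duality for closed orientable n-manifolds: b_k = b_{n-k}.
Here n = 10, so b_2 = b_8 = 11

11


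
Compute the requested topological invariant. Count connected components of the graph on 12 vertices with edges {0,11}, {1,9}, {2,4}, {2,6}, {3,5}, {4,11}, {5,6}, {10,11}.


Run DFS/union-find over 12 vertices.
V = 12, E = 8.
Number of components = 4

4


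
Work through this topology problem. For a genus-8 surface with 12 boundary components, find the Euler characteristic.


For a compact orientable surface with genus g and b boundary components: chi = 2 - 2g - b.
chi = 2 - 2*8 - 12 = 2 - 16 - 12 = -26

-26


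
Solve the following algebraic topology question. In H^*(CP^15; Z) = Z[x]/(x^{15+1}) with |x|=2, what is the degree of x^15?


|x| = 2 in H^*(CP^n).
|x^15| = 15 * |x| = 15 * 2 = 30

30


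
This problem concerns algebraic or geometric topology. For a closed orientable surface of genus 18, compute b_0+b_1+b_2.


For Sigma_18: b_0 = 1, b_1 = 2g = 36, b_2 = 1.
Total = 1 + 36 + 1 = 38

38


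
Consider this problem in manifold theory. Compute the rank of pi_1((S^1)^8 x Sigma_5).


pi_1(A x B) = pi_1(A) x pi_1(B); rank of abelianization = b_1.
b_1(T^8) = 8, b_1(Sigma_5) = 2*5 = 10.
b_1(product) = 8 + 10 = 18

18


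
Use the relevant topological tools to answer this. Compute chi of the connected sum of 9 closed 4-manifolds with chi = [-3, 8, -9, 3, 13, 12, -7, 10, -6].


For n-manifolds: chi(A#B) = chi(A) + chi(B) - chi(S^4).
chi(S^4) = 1 + (-1)^4 = 2.
chi(#) = (sum chi_i) - (9-1)*chi(S^4) = 21 - 8*2 = 5

5


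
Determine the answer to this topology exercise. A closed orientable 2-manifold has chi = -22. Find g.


chi = 2 - 2g for closed orientable surfaces.
-22 = 2 - 2g
2g = 2 - (-22) = 24
g = 12

12


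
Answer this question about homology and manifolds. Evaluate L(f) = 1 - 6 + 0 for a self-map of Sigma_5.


L(f) = tr(f_0*) - tr(f_1*) + tr(f_2*).
= 1 - (6) + (0)
= -5

-5


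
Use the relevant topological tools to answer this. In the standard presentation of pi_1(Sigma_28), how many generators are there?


Standard presentation: pi_1(Sigma_g) = <a_1,b_1,...,a_g,b_g | [a_1,b_1]...[a_g,b_g] = 1>.
Number of generators = 2g = 2*28 = 56

56


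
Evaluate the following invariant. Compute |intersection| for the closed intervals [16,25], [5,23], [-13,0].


Intersection = [max(a_i), min(b_i)] = [16, 0].
Since 16 > 0, the intersection is empty.
Length = 0

0


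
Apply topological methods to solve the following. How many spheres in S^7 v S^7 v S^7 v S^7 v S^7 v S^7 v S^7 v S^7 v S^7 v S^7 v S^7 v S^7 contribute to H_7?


For a wedge of spheres, H_k (k>0) is free on one generator per sphere of dimension k.
Spheres of dimension 7: count = 12.
b_7 = 12

12


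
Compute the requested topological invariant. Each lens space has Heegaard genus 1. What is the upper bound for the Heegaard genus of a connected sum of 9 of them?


Heegaard genus satisfies g(A#B) <= g(A) + g(B).
Each lens space has g = 1.
Upper bound: 9 * 1 = 9

9


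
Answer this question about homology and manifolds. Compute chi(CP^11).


CP^11 has one cell in each even dimension 0, 2, ..., 2*11 (11+1 cells total).
All cells are even-dimensional, so chi = number of cells.
chi = 11 + 1 = 12

12


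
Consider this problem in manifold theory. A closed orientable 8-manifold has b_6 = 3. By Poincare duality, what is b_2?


Poincare duality for closed orientable n-manifolds: b_k = b_{n-k}.
Here n = 8, so b_2 = b_6 = 3

3


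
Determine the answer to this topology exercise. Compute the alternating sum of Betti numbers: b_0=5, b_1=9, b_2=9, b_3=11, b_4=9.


chi = sum_k (-1)^k b_k.
= (5) + (-9) + (9) + (-11) + (9)
= 3

3


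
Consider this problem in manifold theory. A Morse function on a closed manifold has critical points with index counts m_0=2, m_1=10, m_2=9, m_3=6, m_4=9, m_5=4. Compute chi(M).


Morse theory: chi(M) = sum_k (-1)^k m_k where m_k = #(index-k critical points).
= (2) + (-10) + (9) + (-6) + (9) + (-4) = 0

0


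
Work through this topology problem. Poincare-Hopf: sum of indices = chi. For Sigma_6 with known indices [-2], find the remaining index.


Poincare-Hopf: sum of indices = chi(M).
chi(Sigma_6) = 2 - 2*6 = -10.
Sum of known indices = -2.
x = chi - (sum known) = -10 - (-2) = -8

-8


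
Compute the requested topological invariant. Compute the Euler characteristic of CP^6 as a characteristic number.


For any closed oriented manifold, <e(TM),[M]> = chi(M).
chi(CP^6) = 6+1 = 7

7


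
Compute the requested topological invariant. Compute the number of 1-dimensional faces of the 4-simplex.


Delta^4 has 4+1 vertices. A 1-face is a choice of 1+1 vertices.
f_1 = C(4+1, 1+1) = C(5,2) = 10

10


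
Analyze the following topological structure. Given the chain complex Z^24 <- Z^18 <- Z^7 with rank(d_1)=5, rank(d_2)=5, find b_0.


rank H_k = rank(ker d_k) - rank(im d_{k+1}).
rank(ker d_0) = rank(C_0) - rank(d_0) = 24 - 0 = 24.
rank(im d_{0+1}) = 5.
rank H_0 = 24 - 5 = 19

19


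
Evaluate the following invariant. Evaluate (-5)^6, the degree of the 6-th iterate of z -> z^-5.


deg(f) = -5. Degree is multiplicative: deg(f^6) = (deg f)^6.
deg(f^6) = (-5)^6 = 15625

15625
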